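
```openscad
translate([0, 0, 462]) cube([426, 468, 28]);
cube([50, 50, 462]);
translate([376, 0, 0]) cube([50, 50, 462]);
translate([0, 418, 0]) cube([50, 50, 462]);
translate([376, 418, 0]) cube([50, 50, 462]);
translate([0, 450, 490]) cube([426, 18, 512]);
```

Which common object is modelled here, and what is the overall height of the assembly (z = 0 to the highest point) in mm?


A chair. The overall height is 1002 mm.

A slab on four corner posts with a tall panel at the back — a chair. The seat slab sits at z = 462 with thickness 28, and the 512 mm backrest starts at the seat top, so the overall height is 462 + 28 + 512 = 1002 mm.


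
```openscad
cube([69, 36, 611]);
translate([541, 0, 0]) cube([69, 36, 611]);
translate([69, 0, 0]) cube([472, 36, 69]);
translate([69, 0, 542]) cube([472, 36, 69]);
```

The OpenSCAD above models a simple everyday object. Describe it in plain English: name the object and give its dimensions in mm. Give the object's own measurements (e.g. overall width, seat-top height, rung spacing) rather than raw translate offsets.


A rectangular picture frame lying in the x–z plane (depth along y). The opening is 472 mm wide (x) by 473 mm tall (z), surrounded by a border 69 mm wide on all four sides. The frame is 36 mm deep and is made of two full-height vertical stiles with two horizontal rails fitted between them.


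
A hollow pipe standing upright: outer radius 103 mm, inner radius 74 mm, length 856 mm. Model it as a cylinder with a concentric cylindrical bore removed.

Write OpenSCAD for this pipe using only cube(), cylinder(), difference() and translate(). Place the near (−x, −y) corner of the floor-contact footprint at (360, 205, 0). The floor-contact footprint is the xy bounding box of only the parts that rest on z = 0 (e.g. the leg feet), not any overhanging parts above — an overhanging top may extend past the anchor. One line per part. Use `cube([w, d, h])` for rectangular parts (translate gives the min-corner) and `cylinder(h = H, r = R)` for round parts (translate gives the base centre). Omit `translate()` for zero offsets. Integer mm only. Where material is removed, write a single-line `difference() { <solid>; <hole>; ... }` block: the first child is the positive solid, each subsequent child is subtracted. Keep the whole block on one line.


difference() { translate([463, 308, 0]) cylinder(h = 856, r = 103); translate([463, 308, 0]) cylinder(h = 856, r = 74); }


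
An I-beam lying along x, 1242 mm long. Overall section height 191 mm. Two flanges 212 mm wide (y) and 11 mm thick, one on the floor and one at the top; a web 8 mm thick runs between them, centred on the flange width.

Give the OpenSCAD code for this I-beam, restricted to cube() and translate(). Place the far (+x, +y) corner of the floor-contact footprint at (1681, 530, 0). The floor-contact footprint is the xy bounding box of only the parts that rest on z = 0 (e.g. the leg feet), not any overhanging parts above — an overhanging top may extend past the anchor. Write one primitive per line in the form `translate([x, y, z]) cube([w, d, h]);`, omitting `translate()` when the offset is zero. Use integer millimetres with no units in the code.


translate([439, 318, 0]) cube([1242, 212, 11]);
translate([439, 420, 11]) cube([1242, 8, 169]);
translate([439, 318, 180]) cube([1242, 212, 11]);


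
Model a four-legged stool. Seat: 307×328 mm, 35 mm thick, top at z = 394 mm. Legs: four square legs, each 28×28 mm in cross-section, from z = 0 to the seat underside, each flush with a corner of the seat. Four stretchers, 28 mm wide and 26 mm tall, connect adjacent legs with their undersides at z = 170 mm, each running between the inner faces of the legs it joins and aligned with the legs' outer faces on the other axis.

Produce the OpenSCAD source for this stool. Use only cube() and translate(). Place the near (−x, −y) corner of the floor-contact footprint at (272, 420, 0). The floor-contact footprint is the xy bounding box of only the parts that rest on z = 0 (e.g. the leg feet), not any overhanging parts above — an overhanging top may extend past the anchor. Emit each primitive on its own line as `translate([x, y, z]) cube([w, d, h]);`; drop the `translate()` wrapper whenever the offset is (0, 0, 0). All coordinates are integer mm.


translate([272, 420, 359]) cube([307, 328, 35]);
translate([272, 420, 0]) cube([28, 28, 359]);
translate([551, 420, 0]) cube([28, 28, 359]);
translate([272, 720, 0]) cube([28, 28, 359]);
translate([551, 720, 0]) cube([28, 28, 359]);
translate([300, 420, 170]) cube([251, 28, 26]);
translate([300, 720, 170]) cube([251, 28, 26]);
translate([272, 448, 170]) cube([28, 272, 26]);
translate([551, 448, 170]) cube([28, 272, 26]);


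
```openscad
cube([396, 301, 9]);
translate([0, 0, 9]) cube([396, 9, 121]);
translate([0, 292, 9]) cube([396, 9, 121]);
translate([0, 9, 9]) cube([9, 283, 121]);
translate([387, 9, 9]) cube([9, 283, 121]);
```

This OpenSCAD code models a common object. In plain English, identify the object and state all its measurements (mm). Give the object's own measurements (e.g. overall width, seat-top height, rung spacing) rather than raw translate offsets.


An open-topped rectangular box: outside dimensions 396×301×130 mm, with a uniform wall and base thickness of 9 mm. The base is a full 396×301 slab on the floor; four walls sit on top of the base. The front and back walls (the −y and +y sides) span the full width; the two side walls fit between them.


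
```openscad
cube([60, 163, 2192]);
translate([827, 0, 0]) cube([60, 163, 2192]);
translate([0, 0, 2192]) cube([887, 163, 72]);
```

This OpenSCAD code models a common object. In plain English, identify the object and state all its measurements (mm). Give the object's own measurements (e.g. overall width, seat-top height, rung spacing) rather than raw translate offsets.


A door frame. The clear opening is 767 mm wide and 2192 mm high. Two 60 mm wide jambs, 163 mm deep, stand either side of the opening from the floor to the top of the opening. A 72 mm thick head sits across the top of both jambs, spanning the full outside width of the frame.


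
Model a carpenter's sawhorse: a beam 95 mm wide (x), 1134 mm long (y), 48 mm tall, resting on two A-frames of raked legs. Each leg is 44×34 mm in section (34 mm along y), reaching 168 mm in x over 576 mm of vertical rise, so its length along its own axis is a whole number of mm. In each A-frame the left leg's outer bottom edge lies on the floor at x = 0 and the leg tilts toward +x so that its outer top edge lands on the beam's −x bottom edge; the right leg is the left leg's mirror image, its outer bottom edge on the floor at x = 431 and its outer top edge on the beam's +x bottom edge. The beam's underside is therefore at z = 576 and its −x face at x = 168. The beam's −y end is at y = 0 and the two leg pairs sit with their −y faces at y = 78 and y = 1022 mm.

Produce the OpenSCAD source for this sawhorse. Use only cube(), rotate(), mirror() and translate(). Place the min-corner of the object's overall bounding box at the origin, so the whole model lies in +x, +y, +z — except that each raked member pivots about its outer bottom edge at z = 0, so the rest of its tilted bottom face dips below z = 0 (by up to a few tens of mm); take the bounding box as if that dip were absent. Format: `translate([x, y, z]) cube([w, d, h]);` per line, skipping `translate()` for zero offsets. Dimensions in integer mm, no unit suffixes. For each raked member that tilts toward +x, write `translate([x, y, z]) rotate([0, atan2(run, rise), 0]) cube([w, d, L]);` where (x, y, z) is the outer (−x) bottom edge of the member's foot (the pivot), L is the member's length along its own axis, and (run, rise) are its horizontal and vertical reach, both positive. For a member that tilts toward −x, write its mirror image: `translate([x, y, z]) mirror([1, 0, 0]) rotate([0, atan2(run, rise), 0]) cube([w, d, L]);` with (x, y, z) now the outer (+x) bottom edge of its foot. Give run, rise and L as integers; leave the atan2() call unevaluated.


translate([168, 0, 576]) cube([95, 1134, 48]);
translate([0, 78, 0]) rotate([0, atan2(168, 576), 0]) cube([44, 34, 600]);
translate([431, 78, 0]) mirror([1, 0, 0]) rotate([0, atan2(168, 576), 0]) cube([44, 34, 600]);
translate([0, 1022, 0]) rotate([0, atan2(168, 576), 0]) cube([44, 34, 600]);
translate([431, 1022, 0]) mirror([1, 0, 0]) rotate([0, atan2(168, 576), 0]) cube([44, 34, 600]);


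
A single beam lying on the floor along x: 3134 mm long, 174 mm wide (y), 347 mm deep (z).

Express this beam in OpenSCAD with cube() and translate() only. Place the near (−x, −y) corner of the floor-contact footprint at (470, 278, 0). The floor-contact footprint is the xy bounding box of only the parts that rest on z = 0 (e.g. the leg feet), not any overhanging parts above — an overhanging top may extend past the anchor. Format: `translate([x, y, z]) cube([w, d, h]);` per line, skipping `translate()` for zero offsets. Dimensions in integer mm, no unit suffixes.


translate([470, 278, 0]) cube([3134, 174, 347]);


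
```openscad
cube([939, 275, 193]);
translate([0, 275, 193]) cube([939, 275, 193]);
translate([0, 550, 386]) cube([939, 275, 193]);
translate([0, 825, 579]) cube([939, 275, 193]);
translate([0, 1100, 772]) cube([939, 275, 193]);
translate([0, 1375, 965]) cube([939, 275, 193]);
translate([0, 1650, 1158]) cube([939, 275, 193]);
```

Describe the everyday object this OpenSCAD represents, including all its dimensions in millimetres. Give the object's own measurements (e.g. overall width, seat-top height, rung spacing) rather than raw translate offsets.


A straight staircase of 7 solid steps. Each step is 939 mm wide (x), 275 mm deep (y, the going) and 193 mm tall (the rise). The first step rests on the floor; each subsequent step sits one going further in +y and one rise higher in +z, directly behind and above the previous step with no overlap.


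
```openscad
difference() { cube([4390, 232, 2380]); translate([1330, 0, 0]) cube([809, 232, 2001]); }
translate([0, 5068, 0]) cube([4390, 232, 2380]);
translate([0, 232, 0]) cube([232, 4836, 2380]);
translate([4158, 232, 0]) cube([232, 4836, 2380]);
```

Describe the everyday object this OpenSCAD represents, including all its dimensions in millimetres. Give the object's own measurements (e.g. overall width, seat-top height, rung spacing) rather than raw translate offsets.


A single room: four walls, each 2380 mm tall and 232 mm thick, enclosing an outside footprint 4390×5300 mm (x × y), no floor or roof. The front and back walls (−y and +y sides) run the full x-width; the side walls fit between their inner faces. A door opening 809 mm wide and 2001 mm tall is cut through the front wall from the floor up, its −x edge 1330 mm from the wall's −x end.


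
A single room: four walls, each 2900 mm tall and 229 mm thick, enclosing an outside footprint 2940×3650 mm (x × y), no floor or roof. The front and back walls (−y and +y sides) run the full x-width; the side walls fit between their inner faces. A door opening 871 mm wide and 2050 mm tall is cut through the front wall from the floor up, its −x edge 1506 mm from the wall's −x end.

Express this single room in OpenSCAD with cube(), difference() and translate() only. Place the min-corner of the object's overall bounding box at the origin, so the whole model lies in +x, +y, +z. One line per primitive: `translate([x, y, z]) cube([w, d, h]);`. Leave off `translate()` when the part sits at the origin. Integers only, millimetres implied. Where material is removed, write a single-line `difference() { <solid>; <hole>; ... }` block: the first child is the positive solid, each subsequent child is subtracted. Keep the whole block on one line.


difference() { cube([2940, 229, 2900]); translate([1506, 0, 0]) cube([871, 229, 2050]); }
translate([0, 3421, 0]) cube([2940, 229, 2900]);
translate([0, 229, 0]) cube([229, 3192, 2900]);
translate([2711, 229, 0]) cube([229, 3192, 2900]);


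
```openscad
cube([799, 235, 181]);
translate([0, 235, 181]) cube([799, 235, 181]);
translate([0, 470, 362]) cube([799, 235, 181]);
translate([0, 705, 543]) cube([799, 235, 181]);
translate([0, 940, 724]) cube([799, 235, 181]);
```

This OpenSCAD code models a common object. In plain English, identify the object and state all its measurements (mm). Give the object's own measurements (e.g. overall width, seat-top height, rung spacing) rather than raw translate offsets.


A straight staircase of 5 solid steps. Each step is 799 mm wide (x), 235 mm deep (y, the going) and 181 mm tall (the rise). The first step rests on the floor; each subsequent step sits one going further in +y and one rise higher in +z, directly behind and above the previous step with no overlap.


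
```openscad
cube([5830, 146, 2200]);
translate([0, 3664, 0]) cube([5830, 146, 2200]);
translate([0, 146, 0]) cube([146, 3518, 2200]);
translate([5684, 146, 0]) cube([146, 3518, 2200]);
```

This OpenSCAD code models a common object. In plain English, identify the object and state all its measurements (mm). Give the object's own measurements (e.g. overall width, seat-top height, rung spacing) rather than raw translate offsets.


The wall frame of a small rectangular building: four walls, each 2200 mm tall and 146 mm thick, enclosing a footprint 5830 mm (x) by 3810 mm (y) outside-to-outside, with no floor or roof. The front and back walls (the −y and +y sides) span the full width; the two side walls fit between them.


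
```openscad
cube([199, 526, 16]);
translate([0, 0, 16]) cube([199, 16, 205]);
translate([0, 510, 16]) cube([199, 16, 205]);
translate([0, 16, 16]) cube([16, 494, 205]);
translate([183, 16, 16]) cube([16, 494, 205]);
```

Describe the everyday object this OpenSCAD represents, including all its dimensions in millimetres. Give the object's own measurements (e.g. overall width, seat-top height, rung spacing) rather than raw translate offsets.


An open-topped rectangular box: outside dimensions 199×526×221 mm, with a uniform wall and base thickness of 16 mm. The base is a full 199×526 slab on the floor; four walls sit on top of the base. The front and back walls (the −y and +y sides) span the full width; the two side walls fit between them.


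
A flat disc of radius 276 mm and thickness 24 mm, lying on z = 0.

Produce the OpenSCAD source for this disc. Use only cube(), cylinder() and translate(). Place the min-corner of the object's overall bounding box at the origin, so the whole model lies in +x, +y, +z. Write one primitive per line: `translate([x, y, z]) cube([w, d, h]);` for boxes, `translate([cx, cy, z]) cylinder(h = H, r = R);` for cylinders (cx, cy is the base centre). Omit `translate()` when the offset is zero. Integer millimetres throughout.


translate([276, 276, 0]) cylinder(h = 24, r = 276);


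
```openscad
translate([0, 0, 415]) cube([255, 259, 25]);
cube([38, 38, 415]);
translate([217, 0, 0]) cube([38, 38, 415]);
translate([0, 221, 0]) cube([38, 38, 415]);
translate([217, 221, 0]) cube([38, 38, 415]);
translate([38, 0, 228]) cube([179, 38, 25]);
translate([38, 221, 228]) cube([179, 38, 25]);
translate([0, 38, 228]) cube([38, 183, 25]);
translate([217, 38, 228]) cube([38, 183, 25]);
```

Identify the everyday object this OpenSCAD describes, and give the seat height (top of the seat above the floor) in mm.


A stool. The seat height is 440 mm.

A 255×259×25 slab at z = 415 on four corner posts — a stool. The seat top is 415 + 25 = 440 mm.


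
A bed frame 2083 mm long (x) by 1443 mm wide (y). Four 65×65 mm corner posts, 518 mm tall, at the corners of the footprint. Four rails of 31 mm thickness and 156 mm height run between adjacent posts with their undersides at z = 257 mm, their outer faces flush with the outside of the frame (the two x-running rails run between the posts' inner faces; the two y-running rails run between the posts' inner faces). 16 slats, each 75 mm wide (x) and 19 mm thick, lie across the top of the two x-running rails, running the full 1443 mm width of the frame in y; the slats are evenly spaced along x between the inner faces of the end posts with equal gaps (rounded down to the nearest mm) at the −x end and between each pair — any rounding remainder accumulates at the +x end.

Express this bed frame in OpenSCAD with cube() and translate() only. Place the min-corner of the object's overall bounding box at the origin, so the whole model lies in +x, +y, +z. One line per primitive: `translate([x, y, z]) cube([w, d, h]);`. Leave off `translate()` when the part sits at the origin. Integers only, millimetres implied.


cube([65, 65, 518]);
translate([0, 1378, 0]) cube([65, 65, 518]);
translate([2018, 0, 0]) cube([65, 65, 518]);
translate([2018, 1378, 0]) cube([65, 65, 518]);
translate([65, 0, 257]) cube([1953, 31, 156]);
translate([65, 1412, 257]) cube([1953, 31, 156]);
translate([0, 65, 257]) cube([31, 1313, 156]);
translate([2052, 65, 257]) cube([31, 1313, 156]);
translate([109, 0, 413]) cube([75, 1443, 19]);
translate([228, 0, 413]) cube([75, 1443, 19]);
translate([347, 0, 413]) cube([75, 1443, 19]);
translate([466, 0, 413]) cube([75, 1443, 19]);
translate([585, 0, 413]) cube([75, 1443, 19]);
translate([704, 0, 413]) cube([75, 1443, 19]);
translate([823, 0, 413]) cube([75, 1443, 19]);
translate([942, 0, 413]) cube([75, 1443, 19]);
translate([1061, 0, 413]) cube([75, 1443, 19]);
translate([1180, 0, 413]) cube([75, 1443, 19]);
translate([1299, 0, 413]) cube([75, 1443, 19]);
translate([1418, 0, 413]) cube([75, 1443, 19]);
translate([1537, 0, 413]) cube([75, 1443, 19]);
translate([1656, 0, 413]) cube([75, 1443, 19]);
translate([1775, 0, 413]) cube([75, 1443, 19]);
translate([1894, 0, 413]) cube([75, 1443, 19]);


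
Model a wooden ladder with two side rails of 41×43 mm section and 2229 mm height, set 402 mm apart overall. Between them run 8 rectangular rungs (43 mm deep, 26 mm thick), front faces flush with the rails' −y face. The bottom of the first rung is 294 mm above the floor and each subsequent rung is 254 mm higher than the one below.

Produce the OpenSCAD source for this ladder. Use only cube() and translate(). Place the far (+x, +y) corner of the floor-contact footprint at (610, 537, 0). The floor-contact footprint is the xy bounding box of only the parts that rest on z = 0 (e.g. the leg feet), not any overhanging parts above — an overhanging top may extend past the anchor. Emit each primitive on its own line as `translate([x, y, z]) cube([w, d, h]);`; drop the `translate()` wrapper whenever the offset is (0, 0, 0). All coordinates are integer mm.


// rung span = 402 - 2*41 = 320
// rung[k] z = 294 + k*254
translate([208, 494, 0]) cube([41, 43, 2229]);
translate([569, 494, 0]) cube([41, 43, 2229]);
translate([249, 494, 294]) cube([320, 43, 26]);
translate([249, 494, 548]) cube([320, 43, 26]);
translate([249, 494, 802]) cube([320, 43, 26]);
translate([249, 494, 1056]) cube([320, 43, 26]);
translate([249, 494, 1310]) cube([320, 43, 26]);
translate([249, 494, 1564]) cube([320, 43, 26]);
translate([249, 494, 1818]) cube([320, 43, 26]);
translate([249, 494, 2072]) cube([320, 43, 26]);


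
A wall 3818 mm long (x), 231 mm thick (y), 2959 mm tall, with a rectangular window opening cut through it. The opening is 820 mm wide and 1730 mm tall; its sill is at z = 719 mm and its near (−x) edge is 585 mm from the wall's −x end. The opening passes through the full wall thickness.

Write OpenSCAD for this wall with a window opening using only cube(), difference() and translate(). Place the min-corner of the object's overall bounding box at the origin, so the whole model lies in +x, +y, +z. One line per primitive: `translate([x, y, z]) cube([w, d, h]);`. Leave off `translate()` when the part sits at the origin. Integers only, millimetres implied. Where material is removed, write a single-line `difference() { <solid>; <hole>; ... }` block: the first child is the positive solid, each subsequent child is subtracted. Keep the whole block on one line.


difference() { cube([3818, 231, 2959]); translate([585, 0, 719]) cube([820, 231, 1730]); }


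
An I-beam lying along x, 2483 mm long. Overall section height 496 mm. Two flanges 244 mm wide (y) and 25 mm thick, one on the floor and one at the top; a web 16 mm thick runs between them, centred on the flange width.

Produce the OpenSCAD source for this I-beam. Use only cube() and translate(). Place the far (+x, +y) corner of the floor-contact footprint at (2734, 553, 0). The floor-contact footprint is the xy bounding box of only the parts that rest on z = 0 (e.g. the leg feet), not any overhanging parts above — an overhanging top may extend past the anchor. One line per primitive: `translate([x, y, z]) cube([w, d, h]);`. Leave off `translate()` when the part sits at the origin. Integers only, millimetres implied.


translate([251, 309, 0]) cube([2483, 244, 25]);
translate([251, 423, 25]) cube([2483, 16, 446]);
translate([251, 309, 471]) cube([2483, 244, 25]);


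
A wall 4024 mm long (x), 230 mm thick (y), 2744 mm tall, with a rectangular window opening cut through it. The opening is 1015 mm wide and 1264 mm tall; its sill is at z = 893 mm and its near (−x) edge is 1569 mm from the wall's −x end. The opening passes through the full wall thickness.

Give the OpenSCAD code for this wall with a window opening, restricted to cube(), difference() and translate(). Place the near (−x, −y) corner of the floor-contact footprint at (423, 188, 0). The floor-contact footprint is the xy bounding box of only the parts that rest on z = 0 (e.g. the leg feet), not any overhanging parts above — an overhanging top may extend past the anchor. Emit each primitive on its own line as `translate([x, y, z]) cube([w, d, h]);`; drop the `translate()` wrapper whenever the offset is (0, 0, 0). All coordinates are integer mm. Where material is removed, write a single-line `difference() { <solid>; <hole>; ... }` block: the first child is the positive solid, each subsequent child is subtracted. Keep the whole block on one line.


difference() { translate([423, 188, 0]) cube([4024, 230, 2744]); translate([1992, 188, 893]) cube([1015, 230, 1264]); }


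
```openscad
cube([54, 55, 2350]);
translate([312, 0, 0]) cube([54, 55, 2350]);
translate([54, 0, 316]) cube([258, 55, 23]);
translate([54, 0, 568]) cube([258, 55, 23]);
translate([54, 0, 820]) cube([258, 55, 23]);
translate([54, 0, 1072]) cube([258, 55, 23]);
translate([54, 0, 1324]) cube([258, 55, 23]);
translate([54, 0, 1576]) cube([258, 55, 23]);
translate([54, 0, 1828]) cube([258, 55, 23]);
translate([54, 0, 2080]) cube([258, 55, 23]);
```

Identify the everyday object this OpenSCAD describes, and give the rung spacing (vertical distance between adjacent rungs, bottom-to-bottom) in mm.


A ladder. The rung spacing is 252 mm.

Two tall 54×55 posts with 8 short bars between them — a ladder. Adjacent rungs sit at z = 316 and z = 568, so the spacing is 568 − 316 = 252 mm.


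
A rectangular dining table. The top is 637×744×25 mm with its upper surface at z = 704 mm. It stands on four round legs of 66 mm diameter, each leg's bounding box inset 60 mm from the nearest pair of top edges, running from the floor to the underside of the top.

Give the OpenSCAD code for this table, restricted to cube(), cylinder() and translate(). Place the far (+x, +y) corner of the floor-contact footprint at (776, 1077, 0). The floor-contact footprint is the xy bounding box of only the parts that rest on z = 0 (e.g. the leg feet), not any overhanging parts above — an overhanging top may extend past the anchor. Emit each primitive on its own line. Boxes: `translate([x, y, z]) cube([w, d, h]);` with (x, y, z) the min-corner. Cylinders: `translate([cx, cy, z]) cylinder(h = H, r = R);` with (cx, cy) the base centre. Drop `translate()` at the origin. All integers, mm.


translate([199, 393, 679]) cube([637, 744, 25]);
translate([292, 486, 0]) cylinder(h = 679, r = 33);
translate([743, 486, 0]) cylinder(h = 679, r = 33);
translate([292, 1044, 0]) cylinder(h = 679, r = 33);
translate([743, 1044, 0]) cylinder(h = 679, r = 33);


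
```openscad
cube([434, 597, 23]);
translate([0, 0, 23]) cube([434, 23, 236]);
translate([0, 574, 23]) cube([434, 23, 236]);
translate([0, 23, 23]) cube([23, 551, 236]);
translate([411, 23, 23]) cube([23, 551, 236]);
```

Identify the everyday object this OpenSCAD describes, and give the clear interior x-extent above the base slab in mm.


An open box. The internal width is 388 mm.

A 434×597 base slab with four walls standing on it — an open box. The base is 434 mm wide and the walls are 23 mm thick, so the internal width is 434 − 2 × 23 = 388 mm.


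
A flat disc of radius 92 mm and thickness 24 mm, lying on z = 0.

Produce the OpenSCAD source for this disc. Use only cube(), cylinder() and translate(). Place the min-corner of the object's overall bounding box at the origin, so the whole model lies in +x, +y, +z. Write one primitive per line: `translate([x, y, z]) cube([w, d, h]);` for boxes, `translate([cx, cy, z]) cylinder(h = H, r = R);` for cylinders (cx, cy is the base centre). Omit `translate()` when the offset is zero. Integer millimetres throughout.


translate([92, 92, 0]) cylinder(h = 24, r = 92);


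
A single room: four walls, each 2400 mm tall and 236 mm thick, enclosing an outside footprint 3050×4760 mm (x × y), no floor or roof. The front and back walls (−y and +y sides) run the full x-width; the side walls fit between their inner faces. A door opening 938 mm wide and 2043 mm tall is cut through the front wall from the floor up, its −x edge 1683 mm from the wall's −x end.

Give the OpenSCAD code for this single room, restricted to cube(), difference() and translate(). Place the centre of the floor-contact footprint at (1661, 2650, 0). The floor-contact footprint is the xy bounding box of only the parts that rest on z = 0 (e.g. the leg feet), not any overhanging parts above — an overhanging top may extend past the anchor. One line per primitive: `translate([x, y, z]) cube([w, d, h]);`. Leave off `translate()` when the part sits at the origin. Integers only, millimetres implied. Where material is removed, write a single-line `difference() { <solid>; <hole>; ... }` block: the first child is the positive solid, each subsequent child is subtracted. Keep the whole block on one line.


difference() { translate([136, 270, 0]) cube([3050, 236, 2400]); translate([1819, 270, 0]) cube([938, 236, 2043]); }
translate([136, 4794, 0]) cube([3050, 236, 2400]);
translate([136, 506, 0]) cube([236, 4288, 2400]);
translate([2950, 506, 0]) cube([236, 4288, 2400]);


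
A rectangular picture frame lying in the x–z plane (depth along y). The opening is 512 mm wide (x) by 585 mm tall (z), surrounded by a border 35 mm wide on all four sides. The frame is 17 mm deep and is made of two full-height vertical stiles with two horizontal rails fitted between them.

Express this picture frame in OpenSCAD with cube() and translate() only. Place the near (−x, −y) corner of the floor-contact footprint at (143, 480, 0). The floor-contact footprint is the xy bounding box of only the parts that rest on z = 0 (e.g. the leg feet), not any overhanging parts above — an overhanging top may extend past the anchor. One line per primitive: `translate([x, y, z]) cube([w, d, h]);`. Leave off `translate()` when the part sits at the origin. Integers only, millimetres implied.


translate([143, 480, 0]) cube([35, 17, 655]);
translate([690, 480, 0]) cube([35, 17, 655]);
translate([178, 480, 0]) cube([512, 17, 35]);
translate([178, 480, 620]) cube([512, 17, 35]);


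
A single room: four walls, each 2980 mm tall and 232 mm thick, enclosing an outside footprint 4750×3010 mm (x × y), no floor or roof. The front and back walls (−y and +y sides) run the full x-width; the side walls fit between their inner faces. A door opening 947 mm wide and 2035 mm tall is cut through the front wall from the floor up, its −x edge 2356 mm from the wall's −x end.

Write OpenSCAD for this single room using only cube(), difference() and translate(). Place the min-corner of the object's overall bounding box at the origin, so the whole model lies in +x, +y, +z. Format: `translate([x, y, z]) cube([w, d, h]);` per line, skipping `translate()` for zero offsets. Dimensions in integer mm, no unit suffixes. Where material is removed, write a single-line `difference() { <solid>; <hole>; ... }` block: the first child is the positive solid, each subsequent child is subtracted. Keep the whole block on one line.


difference() { cube([4750, 232, 2980]); translate([2356, 0, 0]) cube([947, 232, 2035]); }
translate([0, 2778, 0]) cube([4750, 232, 2980]);
translate([0, 232, 0]) cube([232, 2546, 2980]);
translate([4518, 232, 0]) cube([232, 2546, 2980]);


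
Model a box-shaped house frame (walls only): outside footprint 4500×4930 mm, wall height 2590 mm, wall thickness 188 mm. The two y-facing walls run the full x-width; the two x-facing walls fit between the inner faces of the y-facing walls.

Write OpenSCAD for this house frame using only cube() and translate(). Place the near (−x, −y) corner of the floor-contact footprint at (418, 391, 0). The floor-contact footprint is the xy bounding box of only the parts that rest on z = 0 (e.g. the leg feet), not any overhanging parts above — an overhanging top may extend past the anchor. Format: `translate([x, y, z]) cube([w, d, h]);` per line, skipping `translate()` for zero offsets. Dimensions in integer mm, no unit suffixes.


translate([418, 391, 0]) cube([4500, 188, 2590]);
translate([418, 5133, 0]) cube([4500, 188, 2590]);
translate([418, 579, 0]) cube([188, 4554, 2590]);
translate([4730, 579, 0]) cube([188, 4554, 2590]);


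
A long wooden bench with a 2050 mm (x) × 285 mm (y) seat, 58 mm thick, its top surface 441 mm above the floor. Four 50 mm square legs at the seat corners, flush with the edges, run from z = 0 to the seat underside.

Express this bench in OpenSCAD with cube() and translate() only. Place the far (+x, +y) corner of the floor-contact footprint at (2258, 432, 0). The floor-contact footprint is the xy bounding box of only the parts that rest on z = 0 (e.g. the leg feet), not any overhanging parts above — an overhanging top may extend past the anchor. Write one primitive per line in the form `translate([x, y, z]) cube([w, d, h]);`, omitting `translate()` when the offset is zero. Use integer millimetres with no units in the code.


// leg_h = 441 − 58 = 383
translate([208, 147, 383]) cube([2050, 285, 58]);
translate([208, 147, 0]) cube([50, 50, 383]);
translate([208, 382, 0]) cube([50, 50, 383]);
translate([2208, 147, 0]) cube([50, 50, 383]);
translate([2208, 382, 0]) cube([50, 50, 383]);


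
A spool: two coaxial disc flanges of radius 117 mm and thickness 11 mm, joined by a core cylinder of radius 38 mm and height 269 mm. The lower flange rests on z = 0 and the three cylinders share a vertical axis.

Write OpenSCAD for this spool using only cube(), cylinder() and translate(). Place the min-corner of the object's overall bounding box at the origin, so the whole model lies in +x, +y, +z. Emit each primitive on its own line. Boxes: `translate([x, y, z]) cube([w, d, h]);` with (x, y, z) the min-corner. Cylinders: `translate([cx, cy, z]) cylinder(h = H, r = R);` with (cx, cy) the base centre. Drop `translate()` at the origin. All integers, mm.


translate([117, 117, 0]) cylinder(h = 11, r = 117);
translate([117, 117, 11]) cylinder(h = 269, r = 38);
translate([117, 117, 280]) cylinder(h = 11, r = 117);


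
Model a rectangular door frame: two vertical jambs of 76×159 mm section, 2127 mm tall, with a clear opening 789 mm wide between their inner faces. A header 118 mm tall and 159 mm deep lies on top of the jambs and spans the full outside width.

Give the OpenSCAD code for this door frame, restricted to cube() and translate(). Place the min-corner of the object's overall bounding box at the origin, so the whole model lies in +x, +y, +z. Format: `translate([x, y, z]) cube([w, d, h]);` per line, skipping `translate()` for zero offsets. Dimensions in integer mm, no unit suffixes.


cube([76, 159, 2127]);
translate([865, 0, 0]) cube([76, 159, 2127]);
translate([0, 0, 2127]) cube([941, 159, 118]);


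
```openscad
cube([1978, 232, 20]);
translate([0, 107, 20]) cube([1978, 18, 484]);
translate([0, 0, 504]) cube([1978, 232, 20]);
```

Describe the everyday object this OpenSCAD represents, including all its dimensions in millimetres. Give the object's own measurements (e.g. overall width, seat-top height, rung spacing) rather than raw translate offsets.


An I-beam lying along x, 1978 mm long. Overall section height 524 mm. Two flanges 232 mm wide (y) and 20 mm thick, one on the floor and one at the top; a web 18 mm thick runs between them, centred on the flange width.


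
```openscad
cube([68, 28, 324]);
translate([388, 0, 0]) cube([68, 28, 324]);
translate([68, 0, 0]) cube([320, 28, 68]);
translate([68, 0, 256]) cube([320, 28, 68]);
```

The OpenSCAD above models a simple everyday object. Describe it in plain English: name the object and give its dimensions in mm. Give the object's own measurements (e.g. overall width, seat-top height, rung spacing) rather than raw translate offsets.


A rectangular picture frame lying in the x–z plane (depth along y). The opening is 320 mm wide (x) by 188 mm tall (z), surrounded by a border 68 mm wide on all four sides. The frame is 28 mm deep and is made of two full-height vertical stiles with two horizontal rails fitted between them.


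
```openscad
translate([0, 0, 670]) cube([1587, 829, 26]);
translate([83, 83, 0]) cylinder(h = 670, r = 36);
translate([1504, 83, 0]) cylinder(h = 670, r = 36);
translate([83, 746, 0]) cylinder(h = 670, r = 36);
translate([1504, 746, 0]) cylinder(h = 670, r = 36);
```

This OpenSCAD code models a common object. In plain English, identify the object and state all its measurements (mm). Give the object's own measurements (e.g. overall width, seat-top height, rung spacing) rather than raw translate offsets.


A table: top 1587 mm (x) × 829 mm (y), 26 mm thick, upper face at z = 696 mm, on four round legs of 72 mm diameter, each leg's bounding box inset 47 mm from the nearest pair of top edges from z = 0 to the bottom of the top.


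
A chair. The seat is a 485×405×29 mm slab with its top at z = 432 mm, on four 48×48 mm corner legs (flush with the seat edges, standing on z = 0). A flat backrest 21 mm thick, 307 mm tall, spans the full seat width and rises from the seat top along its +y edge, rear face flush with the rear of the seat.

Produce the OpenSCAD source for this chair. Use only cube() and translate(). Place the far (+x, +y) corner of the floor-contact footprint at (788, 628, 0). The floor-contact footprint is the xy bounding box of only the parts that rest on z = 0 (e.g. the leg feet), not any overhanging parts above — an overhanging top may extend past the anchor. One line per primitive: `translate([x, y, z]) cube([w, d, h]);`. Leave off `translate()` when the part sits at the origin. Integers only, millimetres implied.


translate([303, 223, 403]) cube([485, 405, 29]);
translate([303, 223, 0]) cube([48, 48, 403]);
translate([740, 223, 0]) cube([48, 48, 403]);
translate([303, 580, 0]) cube([48, 48, 403]);
translate([740, 580, 0]) cube([48, 48, 403]);
translate([303, 607, 432]) cube([485, 21, 307]);


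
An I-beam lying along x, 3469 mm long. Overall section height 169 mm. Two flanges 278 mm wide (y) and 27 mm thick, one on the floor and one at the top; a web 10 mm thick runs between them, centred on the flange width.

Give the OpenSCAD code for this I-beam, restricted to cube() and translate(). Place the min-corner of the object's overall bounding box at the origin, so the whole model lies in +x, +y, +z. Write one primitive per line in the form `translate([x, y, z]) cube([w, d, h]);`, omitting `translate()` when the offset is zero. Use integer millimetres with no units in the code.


cube([3469, 278, 27]);
translate([0, 134, 27]) cube([3469, 10, 115]);
translate([0, 0, 142]) cube([3469, 278, 27]);


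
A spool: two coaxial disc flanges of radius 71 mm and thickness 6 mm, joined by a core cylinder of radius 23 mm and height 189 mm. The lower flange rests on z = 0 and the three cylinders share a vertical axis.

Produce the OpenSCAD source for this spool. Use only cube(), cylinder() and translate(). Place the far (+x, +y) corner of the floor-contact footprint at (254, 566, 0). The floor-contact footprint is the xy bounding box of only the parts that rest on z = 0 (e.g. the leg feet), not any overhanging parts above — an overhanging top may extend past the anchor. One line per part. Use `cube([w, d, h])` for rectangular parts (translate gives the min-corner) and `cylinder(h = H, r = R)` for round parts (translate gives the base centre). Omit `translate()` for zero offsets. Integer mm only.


translate([183, 495, 0]) cylinder(h = 6, r = 71);
translate([183, 495, 6]) cylinder(h = 189, r = 23);
translate([183, 495, 195]) cylinder(h = 6, r = 71);


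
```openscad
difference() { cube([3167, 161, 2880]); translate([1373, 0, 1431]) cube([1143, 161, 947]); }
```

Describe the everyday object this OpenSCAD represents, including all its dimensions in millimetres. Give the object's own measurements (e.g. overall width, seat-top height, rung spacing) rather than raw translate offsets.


A wall 3167 mm long (x), 161 mm thick (y), 2880 mm tall, with a rectangular window opening cut through it. The opening is 1143 mm wide and 947 mm tall; its sill is at z = 1431 mm and its near (−x) edge is 1373 mm from the wall's −x end. The opening passes through the full wall thickness.


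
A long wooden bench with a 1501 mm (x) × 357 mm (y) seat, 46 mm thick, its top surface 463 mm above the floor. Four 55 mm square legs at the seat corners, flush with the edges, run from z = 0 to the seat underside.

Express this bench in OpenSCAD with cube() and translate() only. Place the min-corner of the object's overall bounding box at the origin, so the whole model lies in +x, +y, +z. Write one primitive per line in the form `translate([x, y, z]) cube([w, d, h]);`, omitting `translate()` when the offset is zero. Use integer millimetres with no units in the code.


translate([0, 0, 417]) cube([1501, 357, 46]);
cube([55, 55, 417]);
translate([0, 302, 0]) cube([55, 55, 417]);
translate([1446, 0, 0]) cube([55, 55, 417]);
translate([1446, 302, 0]) cube([55, 55, 417]);


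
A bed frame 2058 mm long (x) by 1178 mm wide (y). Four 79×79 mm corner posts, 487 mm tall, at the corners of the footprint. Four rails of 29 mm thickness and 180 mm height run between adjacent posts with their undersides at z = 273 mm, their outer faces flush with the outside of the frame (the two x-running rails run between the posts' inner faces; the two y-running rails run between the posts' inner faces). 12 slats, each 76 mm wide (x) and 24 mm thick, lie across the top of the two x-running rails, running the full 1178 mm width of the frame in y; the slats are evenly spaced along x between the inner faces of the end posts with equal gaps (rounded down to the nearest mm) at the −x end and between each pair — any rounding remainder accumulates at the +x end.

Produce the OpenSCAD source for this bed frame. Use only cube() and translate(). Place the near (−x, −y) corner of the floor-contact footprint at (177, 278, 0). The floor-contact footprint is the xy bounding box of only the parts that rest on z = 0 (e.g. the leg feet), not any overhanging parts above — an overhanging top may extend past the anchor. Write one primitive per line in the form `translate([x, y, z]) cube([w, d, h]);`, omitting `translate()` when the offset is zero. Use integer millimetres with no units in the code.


translate([177, 278, 0]) cube([79, 79, 487]);
translate([177, 1377, 0]) cube([79, 79, 487]);
translate([2156, 278, 0]) cube([79, 79, 487]);
translate([2156, 1377, 0]) cube([79, 79, 487]);
translate([256, 278, 273]) cube([1900, 29, 180]);
translate([256, 1427, 273]) cube([1900, 29, 180]);
translate([177, 357, 273]) cube([29, 1020, 180]);
translate([2206, 357, 273]) cube([29, 1020, 180]);
translate([332, 278, 453]) cube([76, 1178, 24]);
translate([484, 278, 453]) cube([76, 1178, 24]);
translate([636, 278, 453]) cube([76, 1178, 24]);
translate([788, 278, 453]) cube([76, 1178, 24]);
translate([940, 278, 453]) cube([76, 1178, 24]);
translate([1092, 278, 453]) cube([76, 1178, 24]);
translate([1244, 278, 453]) cube([76, 1178, 24]);
translate([1396, 278, 453]) cube([76, 1178, 24]);
translate([1548, 278, 453]) cube([76, 1178, 24]);
translate([1700, 278, 453]) cube([76, 1178, 24]);
translate([1852, 278, 453]) cube([76, 1178, 24]);
translate([2004, 278, 453]) cube([76, 1178, 24]);
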